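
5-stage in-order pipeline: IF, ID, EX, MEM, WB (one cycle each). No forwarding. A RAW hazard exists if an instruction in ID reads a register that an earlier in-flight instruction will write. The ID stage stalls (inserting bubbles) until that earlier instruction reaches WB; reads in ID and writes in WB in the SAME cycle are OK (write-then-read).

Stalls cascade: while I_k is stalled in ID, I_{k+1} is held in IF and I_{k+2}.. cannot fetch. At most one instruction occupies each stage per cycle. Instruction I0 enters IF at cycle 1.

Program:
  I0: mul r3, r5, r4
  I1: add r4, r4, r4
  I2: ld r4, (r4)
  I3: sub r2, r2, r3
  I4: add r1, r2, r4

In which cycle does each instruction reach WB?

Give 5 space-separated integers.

Answer: 5 6 9 10 13

Derivation:
I0 mul r3 <- r5,r4: IF@1 ID@2 stall=0 (-) EX@3 MEM@4 WB@5
I1 add r4 <- r4,r4: IF@2 ID@3 stall=0 (-) EX@4 MEM@5 WB@6
I2 ld r4 <- r4: IF@3 ID@4 stall=2 (RAW on I1.r4 (WB@6)) EX@7 MEM@8 WB@9
I3 sub r2 <- r2,r3: IF@4 ID@7 stall=0 (-) EX@8 MEM@9 WB@10
I4 add r1 <- r2,r4: IF@7 ID@8 stall=2 (RAW on I3.r2 (WB@10)) EX@11 MEM@12 WB@13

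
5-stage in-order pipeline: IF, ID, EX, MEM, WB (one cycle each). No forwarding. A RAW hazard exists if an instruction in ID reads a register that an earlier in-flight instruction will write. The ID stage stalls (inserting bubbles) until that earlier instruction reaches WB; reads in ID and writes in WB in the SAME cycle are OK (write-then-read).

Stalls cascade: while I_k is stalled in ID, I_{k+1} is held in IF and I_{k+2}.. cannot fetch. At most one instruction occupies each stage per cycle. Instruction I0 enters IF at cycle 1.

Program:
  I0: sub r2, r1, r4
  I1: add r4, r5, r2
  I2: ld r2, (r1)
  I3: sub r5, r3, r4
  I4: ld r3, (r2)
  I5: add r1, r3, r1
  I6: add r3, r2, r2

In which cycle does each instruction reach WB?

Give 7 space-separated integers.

Answer: 5 8 9 11 12 15 16

Derivation:
I0 sub r2 <- r1,r4: IF@1 ID@2 stall=0 (-) EX@3 MEM@4 WB@5
I1 add r4 <- r5,r2: IF@2 ID@3 stall=2 (RAW on I0.r2 (WB@5)) EX@6 MEM@7 WB@8
I2 ld r2 <- r1: IF@3 ID@6 stall=0 (-) EX@7 MEM@8 WB@9
I3 sub r5 <- r3,r4: IF@6 ID@7 stall=1 (RAW on I1.r4 (WB@8)) EX@9 MEM@10 WB@11
I4 ld r3 <- r2: IF@7 ID@9 stall=0 (-) EX@10 MEM@11 WB@12
I5 add r1 <- r3,r1: IF@9 ID@10 stall=2 (RAW on I4.r3 (WB@12)) EX@13 MEM@14 WB@15
I6 add r3 <- r2,r2: IF@10 ID@13 stall=0 (-) EX@14 MEM@15 WB@16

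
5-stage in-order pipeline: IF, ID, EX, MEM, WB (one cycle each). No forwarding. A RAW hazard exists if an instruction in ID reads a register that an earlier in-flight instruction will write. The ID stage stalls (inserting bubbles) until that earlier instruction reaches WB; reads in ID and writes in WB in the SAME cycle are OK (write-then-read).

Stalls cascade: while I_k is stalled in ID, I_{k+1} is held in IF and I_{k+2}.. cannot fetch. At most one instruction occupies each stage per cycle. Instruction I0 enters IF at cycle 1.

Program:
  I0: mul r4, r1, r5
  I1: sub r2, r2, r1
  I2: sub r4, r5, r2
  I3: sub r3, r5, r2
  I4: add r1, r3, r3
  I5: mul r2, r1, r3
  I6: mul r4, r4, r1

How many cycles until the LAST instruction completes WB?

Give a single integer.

I0 mul r4 <- r1,r5: IF@1 ID@2 stall=0 (-) EX@3 MEM@4 WB@5
I1 sub r2 <- r2,r1: IF@2 ID@3 stall=0 (-) EX@4 MEM@5 WB@6
I2 sub r4 <- r5,r2: IF@3 ID@4 stall=2 (RAW on I1.r2 (WB@6)) EX@7 MEM@8 WB@9
I3 sub r3 <- r5,r2: IF@4 ID@7 stall=0 (-) EX@8 MEM@9 WB@10
I4 add r1 <- r3,r3: IF@7 ID@8 stall=2 (RAW on I3.r3 (WB@10)) EX@11 MEM@12 WB@13
I5 mul r2 <- r1,r3: IF@8 ID@11 stall=2 (RAW on I4.r1 (WB@13)) EX@14 MEM@15 WB@16
I6 mul r4 <- r4,r1: IF@11 ID@14 stall=0 (-) EX@15 MEM@16 WB@17

Answer: 17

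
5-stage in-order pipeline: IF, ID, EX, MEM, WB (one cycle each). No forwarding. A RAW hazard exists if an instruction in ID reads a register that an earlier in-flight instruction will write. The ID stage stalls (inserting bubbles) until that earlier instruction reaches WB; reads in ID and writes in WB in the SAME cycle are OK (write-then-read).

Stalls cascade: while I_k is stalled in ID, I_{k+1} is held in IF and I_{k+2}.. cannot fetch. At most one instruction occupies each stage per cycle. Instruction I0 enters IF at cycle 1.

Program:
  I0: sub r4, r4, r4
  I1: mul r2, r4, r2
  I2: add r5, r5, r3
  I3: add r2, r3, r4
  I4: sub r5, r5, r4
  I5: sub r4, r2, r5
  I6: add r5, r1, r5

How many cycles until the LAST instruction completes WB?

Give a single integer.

I0 sub r4 <- r4,r4: IF@1 ID@2 stall=0 (-) EX@3 MEM@4 WB@5
I1 mul r2 <- r4,r2: IF@2 ID@3 stall=2 (RAW on I0.r4 (WB@5)) EX@6 MEM@7 WB@8
I2 add r5 <- r5,r3: IF@3 ID@6 stall=0 (-) EX@7 MEM@8 WB@9
I3 add r2 <- r3,r4: IF@6 ID@7 stall=0 (-) EX@8 MEM@9 WB@10
I4 sub r5 <- r5,r4: IF@7 ID@8 stall=1 (RAW on I2.r5 (WB@9)) EX@10 MEM@11 WB@12
I5 sub r4 <- r2,r5: IF@8 ID@10 stall=2 (RAW on I4.r5 (WB@12)) EX@13 MEM@14 WB@15
I6 add r5 <- r1,r5: IF@10 ID@13 stall=0 (-) EX@14 MEM@15 WB@16

Answer: 16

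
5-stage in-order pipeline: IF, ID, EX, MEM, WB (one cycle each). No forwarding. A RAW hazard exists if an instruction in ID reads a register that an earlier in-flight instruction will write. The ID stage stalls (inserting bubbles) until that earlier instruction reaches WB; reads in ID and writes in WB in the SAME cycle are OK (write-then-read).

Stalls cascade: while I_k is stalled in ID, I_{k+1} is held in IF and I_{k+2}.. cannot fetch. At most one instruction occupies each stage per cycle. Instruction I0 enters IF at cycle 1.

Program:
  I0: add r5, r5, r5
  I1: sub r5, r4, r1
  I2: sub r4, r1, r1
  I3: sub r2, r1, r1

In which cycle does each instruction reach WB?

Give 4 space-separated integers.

Answer: 5 6 7 8

Derivation:
I0 add r5 <- r5,r5: IF@1 ID@2 stall=0 (-) EX@3 MEM@4 WB@5
I1 sub r5 <- r4,r1: IF@2 ID@3 stall=0 (-) EX@4 MEM@5 WB@6
I2 sub r4 <- r1,r1: IF@3 ID@4 stall=0 (-) EX@5 MEM@6 WB@7
I3 sub r2 <- r1,r1: IF@4 ID@5 stall=0 (-) EX@6 MEM@7 WB@8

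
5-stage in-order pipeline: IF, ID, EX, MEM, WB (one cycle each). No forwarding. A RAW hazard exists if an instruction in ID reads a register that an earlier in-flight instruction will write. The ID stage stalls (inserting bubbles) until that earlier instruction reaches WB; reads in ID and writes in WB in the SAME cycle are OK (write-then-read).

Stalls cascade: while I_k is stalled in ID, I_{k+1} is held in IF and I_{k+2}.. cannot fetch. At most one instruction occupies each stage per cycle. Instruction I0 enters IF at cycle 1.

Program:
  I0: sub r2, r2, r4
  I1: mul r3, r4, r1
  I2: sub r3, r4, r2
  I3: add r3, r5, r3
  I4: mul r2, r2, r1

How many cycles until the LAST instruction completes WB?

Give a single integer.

I0 sub r2 <- r2,r4: IF@1 ID@2 stall=0 (-) EX@3 MEM@4 WB@5
I1 mul r3 <- r4,r1: IF@2 ID@3 stall=0 (-) EX@4 MEM@5 WB@6
I2 sub r3 <- r4,r2: IF@3 ID@4 stall=1 (RAW on I0.r2 (WB@5)) EX@6 MEM@7 WB@8
I3 add r3 <- r5,r3: IF@4 ID@6 stall=2 (RAW on I2.r3 (WB@8)) EX@9 MEM@10 WB@11
I4 mul r2 <- r2,r1: IF@6 ID@9 stall=0 (-) EX@10 MEM@11 WB@12

Answer: 12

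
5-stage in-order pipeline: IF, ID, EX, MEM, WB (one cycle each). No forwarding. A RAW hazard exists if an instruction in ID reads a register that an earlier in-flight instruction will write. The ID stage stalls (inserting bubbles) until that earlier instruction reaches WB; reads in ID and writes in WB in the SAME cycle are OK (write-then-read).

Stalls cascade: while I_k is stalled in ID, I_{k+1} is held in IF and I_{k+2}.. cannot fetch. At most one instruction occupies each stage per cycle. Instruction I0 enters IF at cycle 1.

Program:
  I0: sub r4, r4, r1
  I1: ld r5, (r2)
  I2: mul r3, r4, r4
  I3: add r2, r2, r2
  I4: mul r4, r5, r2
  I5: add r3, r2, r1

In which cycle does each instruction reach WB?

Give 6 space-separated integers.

Answer: 5 6 8 9 12 13

Derivation:
I0 sub r4 <- r4,r1: IF@1 ID@2 stall=0 (-) EX@3 MEM@4 WB@5
I1 ld r5 <- r2: IF@2 ID@3 stall=0 (-) EX@4 MEM@5 WB@6
I2 mul r3 <- r4,r4: IF@3 ID@4 stall=1 (RAW on I0.r4 (WB@5)) EX@6 MEM@7 WB@8
I3 add r2 <- r2,r2: IF@4 ID@6 stall=0 (-) EX@7 MEM@8 WB@9
I4 mul r4 <- r5,r2: IF@6 ID@7 stall=2 (RAW on I3.r2 (WB@9)) EX@10 MEM@11 WB@12
I5 add r3 <- r2,r1: IF@7 ID@10 stall=0 (-) EX@11 MEM@12 WB@13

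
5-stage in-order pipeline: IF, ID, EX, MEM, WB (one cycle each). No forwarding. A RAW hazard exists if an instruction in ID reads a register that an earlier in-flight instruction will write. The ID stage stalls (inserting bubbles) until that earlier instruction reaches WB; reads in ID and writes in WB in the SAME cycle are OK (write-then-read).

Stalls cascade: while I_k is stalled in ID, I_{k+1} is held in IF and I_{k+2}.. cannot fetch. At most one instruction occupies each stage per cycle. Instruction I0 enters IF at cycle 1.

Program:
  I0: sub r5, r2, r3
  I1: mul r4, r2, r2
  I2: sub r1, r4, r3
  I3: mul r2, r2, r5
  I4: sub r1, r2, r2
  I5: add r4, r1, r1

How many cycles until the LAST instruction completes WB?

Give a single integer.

Answer: 16

Derivation:
I0 sub r5 <- r2,r3: IF@1 ID@2 stall=0 (-) EX@3 MEM@4 WB@5
I1 mul r4 <- r2,r2: IF@2 ID@3 stall=0 (-) EX@4 MEM@5 WB@6
I2 sub r1 <- r4,r3: IF@3 ID@4 stall=2 (RAW on I1.r4 (WB@6)) EX@7 MEM@8 WB@9
I3 mul r2 <- r2,r5: IF@4 ID@7 stall=0 (-) EX@8 MEM@9 WB@10
I4 sub r1 <- r2,r2: IF@7 ID@8 stall=2 (RAW on I3.r2 (WB@10)) EX@11 MEM@12 WB@13
I5 add r4 <- r1,r1: IF@8 ID@11 stall=2 (RAW on I4.r1 (WB@13)) EX@14 MEM@15 WB@16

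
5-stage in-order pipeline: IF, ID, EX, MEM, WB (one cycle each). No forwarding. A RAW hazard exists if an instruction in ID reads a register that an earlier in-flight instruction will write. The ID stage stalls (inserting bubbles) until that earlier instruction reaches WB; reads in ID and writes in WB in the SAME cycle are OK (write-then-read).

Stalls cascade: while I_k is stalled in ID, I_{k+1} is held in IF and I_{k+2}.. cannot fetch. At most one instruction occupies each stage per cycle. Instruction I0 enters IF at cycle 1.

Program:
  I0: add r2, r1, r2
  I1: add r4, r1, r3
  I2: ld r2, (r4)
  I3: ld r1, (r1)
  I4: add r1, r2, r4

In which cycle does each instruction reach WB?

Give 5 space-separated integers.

I0 add r2 <- r1,r2: IF@1 ID@2 stall=0 (-) EX@3 MEM@4 WB@5
I1 add r4 <- r1,r3: IF@2 ID@3 stall=0 (-) EX@4 MEM@5 WB@6
I2 ld r2 <- r4: IF@3 ID@4 stall=2 (RAW on I1.r4 (WB@6)) EX@7 MEM@8 WB@9
I3 ld r1 <- r1: IF@4 ID@7 stall=0 (-) EX@8 MEM@9 WB@10
I4 add r1 <- r2,r4: IF@7 ID@8 stall=1 (RAW on I2.r2 (WB@9)) EX@10 MEM@11 WB@12

Answer: 5 6 9 10 12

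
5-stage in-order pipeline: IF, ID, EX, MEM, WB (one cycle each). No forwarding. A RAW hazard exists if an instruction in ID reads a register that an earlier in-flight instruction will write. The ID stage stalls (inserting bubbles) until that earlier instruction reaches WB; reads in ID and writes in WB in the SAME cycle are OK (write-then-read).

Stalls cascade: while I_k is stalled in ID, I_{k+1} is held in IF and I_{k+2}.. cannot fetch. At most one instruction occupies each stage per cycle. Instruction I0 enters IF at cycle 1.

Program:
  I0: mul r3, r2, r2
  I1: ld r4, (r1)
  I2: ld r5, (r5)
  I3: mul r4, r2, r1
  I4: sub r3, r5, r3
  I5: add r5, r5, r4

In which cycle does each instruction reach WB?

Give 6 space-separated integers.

I0 mul r3 <- r2,r2: IF@1 ID@2 stall=0 (-) EX@3 MEM@4 WB@5
I1 ld r4 <- r1: IF@2 ID@3 stall=0 (-) EX@4 MEM@5 WB@6
I2 ld r5 <- r5: IF@3 ID@4 stall=0 (-) EX@5 MEM@6 WB@7
I3 mul r4 <- r2,r1: IF@4 ID@5 stall=0 (-) EX@6 MEM@7 WB@8
I4 sub r3 <- r5,r3: IF@5 ID@6 stall=1 (RAW on I2.r5 (WB@7)) EX@8 MEM@9 WB@10
I5 add r5 <- r5,r4: IF@6 ID@8 stall=0 (-) EX@9 MEM@10 WB@11

Answer: 5 6 7 8 10 11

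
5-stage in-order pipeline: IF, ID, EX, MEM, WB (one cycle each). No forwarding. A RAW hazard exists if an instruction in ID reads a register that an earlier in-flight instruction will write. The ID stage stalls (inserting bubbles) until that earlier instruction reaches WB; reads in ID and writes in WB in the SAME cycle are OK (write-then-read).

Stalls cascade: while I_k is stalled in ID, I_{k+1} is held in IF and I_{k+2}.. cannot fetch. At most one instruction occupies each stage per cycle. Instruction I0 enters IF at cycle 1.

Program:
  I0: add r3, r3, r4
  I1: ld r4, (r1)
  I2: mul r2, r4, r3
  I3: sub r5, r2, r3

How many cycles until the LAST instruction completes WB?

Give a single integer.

I0 add r3 <- r3,r4: IF@1 ID@2 stall=0 (-) EX@3 MEM@4 WB@5
I1 ld r4 <- r1: IF@2 ID@3 stall=0 (-) EX@4 MEM@5 WB@6
I2 mul r2 <- r4,r3: IF@3 ID@4 stall=2 (RAW on I1.r4 (WB@6)) EX@7 MEM@8 WB@9
I3 sub r5 <- r2,r3: IF@4 ID@7 stall=2 (RAW on I2.r2 (WB@9)) EX@10 MEM@11 WB@12

Answer: 12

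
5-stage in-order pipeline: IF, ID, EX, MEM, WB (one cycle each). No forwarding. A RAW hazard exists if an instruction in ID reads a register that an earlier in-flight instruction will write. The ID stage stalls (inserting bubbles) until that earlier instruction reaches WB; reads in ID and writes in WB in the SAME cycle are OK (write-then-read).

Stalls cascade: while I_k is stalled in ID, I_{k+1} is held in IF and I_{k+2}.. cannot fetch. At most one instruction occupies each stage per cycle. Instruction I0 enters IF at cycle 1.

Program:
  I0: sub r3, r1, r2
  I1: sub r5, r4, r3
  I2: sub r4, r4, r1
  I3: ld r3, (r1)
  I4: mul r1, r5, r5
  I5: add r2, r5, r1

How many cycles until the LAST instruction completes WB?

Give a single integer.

I0 sub r3 <- r1,r2: IF@1 ID@2 stall=0 (-) EX@3 MEM@4 WB@5
I1 sub r5 <- r4,r3: IF@2 ID@3 stall=2 (RAW on I0.r3 (WB@5)) EX@6 MEM@7 WB@8
I2 sub r4 <- r4,r1: IF@3 ID@6 stall=0 (-) EX@7 MEM@8 WB@9
I3 ld r3 <- r1: IF@6 ID@7 stall=0 (-) EX@8 MEM@9 WB@10
I4 mul r1 <- r5,r5: IF@7 ID@8 stall=0 (-) EX@9 MEM@10 WB@11
I5 add r2 <- r5,r1: IF@8 ID@9 stall=2 (RAW on I4.r1 (WB@11)) EX@12 MEM@13 WB@14

Answer: 14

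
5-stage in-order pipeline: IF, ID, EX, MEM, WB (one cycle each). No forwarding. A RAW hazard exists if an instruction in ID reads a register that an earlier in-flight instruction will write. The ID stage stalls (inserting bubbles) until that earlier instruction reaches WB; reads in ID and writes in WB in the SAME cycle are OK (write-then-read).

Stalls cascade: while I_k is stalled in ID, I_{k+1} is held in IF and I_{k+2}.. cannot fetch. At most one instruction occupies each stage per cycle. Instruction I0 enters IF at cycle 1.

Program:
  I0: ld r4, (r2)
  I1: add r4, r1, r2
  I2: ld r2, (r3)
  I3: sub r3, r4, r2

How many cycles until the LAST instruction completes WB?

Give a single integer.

I0 ld r4 <- r2: IF@1 ID@2 stall=0 (-) EX@3 MEM@4 WB@5
I1 add r4 <- r1,r2: IF@2 ID@3 stall=0 (-) EX@4 MEM@5 WB@6
I2 ld r2 <- r3: IF@3 ID@4 stall=0 (-) EX@5 MEM@6 WB@7
I3 sub r3 <- r4,r2: IF@4 ID@5 stall=2 (RAW on I2.r2 (WB@7)) EX@8 MEM@9 WB@10

Answer: 10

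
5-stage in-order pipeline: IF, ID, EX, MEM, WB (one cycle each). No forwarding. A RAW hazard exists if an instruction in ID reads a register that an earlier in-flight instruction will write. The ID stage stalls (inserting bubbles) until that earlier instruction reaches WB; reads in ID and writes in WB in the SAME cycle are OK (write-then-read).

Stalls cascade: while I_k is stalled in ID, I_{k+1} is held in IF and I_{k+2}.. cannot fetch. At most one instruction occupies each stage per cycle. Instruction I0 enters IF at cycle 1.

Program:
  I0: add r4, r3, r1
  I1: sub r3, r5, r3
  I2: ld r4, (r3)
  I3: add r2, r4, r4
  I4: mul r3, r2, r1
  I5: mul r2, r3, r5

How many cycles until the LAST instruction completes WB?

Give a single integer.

I0 add r4 <- r3,r1: IF@1 ID@2 stall=0 (-) EX@3 MEM@4 WB@5
I1 sub r3 <- r5,r3: IF@2 ID@3 stall=0 (-) EX@4 MEM@5 WB@6
I2 ld r4 <- r3: IF@3 ID@4 stall=2 (RAW on I1.r3 (WB@6)) EX@7 MEM@8 WB@9
I3 add r2 <- r4,r4: IF@4 ID@7 stall=2 (RAW on I2.r4 (WB@9)) EX@10 MEM@11 WB@12
I4 mul r3 <- r2,r1: IF@7 ID@10 stall=2 (RAW on I3.r2 (WB@12)) EX@13 MEM@14 WB@15
I5 mul r2 <- r3,r5: IF@10 ID@13 stall=2 (RAW on I4.r3 (WB@15)) EX@16 MEM@17 WB@18

Answer: 18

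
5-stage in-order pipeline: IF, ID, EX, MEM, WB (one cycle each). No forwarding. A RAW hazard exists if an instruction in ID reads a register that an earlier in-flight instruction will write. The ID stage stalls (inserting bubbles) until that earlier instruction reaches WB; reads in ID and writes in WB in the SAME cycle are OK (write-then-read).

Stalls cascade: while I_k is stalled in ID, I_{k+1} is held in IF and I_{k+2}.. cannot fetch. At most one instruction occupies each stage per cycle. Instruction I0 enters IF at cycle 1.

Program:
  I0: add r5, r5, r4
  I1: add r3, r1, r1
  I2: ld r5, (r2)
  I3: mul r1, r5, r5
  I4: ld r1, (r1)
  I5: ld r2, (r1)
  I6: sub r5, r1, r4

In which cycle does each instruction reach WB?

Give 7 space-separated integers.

Answer: 5 6 7 10 13 16 17

Derivation:
I0 add r5 <- r5,r4: IF@1 ID@2 stall=0 (-) EX@3 MEM@4 WB@5
I1 add r3 <- r1,r1: IF@2 ID@3 stall=0 (-) EX@4 MEM@5 WB@6
I2 ld r5 <- r2: IF@3 ID@4 stall=0 (-) EX@5 MEM@6 WB@7
I3 mul r1 <- r5,r5: IF@4 ID@5 stall=2 (RAW on I2.r5 (WB@7)) EX@8 MEM@9 WB@10
I4 ld r1 <- r1: IF@5 ID@8 stall=2 (RAW on I3.r1 (WB@10)) EX@11 MEM@12 WB@13
I5 ld r2 <- r1: IF@8 ID@11 stall=2 (RAW on I4.r1 (WB@13)) EX@14 MEM@15 WB@16
I6 sub r5 <- r1,r4: IF@11 ID@14 stall=0 (-) EX@15 MEM@16 WB@17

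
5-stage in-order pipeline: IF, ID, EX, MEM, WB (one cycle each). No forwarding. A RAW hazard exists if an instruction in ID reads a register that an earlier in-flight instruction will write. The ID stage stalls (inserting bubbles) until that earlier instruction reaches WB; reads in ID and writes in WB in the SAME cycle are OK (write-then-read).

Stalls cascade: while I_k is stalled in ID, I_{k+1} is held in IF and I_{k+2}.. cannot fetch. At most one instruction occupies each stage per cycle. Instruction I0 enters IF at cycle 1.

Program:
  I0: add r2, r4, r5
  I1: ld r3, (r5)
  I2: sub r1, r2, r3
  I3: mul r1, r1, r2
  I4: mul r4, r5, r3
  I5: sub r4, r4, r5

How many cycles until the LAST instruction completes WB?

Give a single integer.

Answer: 16

Derivation:
I0 add r2 <- r4,r5: IF@1 ID@2 stall=0 (-) EX@3 MEM@4 WB@5
I1 ld r3 <- r5: IF@2 ID@3 stall=0 (-) EX@4 MEM@5 WB@6
I2 sub r1 <- r2,r3: IF@3 ID@4 stall=2 (RAW on I1.r3 (WB@6)) EX@7 MEM@8 WB@9
I3 mul r1 <- r1,r2: IF@4 ID@7 stall=2 (RAW on I2.r1 (WB@9)) EX@10 MEM@11 WB@12
I4 mul r4 <- r5,r3: IF@7 ID@10 stall=0 (-) EX@11 MEM@12 WB@13
I5 sub r4 <- r4,r5: IF@10 ID@11 stall=2 (RAW on I4.r4 (WB@13)) EX@14 MEM@15 WB@16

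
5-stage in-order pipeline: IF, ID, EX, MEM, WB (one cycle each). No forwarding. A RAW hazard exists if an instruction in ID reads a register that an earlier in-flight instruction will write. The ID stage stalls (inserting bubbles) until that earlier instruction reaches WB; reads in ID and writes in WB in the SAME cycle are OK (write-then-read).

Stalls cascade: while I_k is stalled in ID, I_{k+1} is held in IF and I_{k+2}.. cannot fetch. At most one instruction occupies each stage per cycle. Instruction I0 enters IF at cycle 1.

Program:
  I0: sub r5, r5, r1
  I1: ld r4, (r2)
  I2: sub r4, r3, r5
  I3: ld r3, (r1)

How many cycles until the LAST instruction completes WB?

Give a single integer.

Answer: 9

Derivation:
I0 sub r5 <- r5,r1: IF@1 ID@2 stall=0 (-) EX@3 MEM@4 WB@5
I1 ld r4 <- r2: IF@2 ID@3 stall=0 (-) EX@4 MEM@5 WB@6
I2 sub r4 <- r3,r5: IF@3 ID@4 stall=1 (RAW on I0.r5 (WB@5)) EX@6 MEM@7 WB@8
I3 ld r3 <- r1: IF@4 ID@6 stall=0 (-) EX@7 MEM@8 WB@9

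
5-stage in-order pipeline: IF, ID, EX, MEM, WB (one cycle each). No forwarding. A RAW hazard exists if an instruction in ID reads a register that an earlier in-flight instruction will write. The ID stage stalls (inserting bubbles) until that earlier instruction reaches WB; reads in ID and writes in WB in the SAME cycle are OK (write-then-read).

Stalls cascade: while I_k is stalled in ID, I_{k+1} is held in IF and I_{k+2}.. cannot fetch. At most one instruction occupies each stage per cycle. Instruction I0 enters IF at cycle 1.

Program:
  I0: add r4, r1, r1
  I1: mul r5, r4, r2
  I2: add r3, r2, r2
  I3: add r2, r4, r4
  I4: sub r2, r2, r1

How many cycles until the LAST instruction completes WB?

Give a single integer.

I0 add r4 <- r1,r1: IF@1 ID@2 stall=0 (-) EX@3 MEM@4 WB@5
I1 mul r5 <- r4,r2: IF@2 ID@3 stall=2 (RAW on I0.r4 (WB@5)) EX@6 MEM@7 WB@8
I2 add r3 <- r2,r2: IF@3 ID@6 stall=0 (-) EX@7 MEM@8 WB@9
I3 add r2 <- r4,r4: IF@6 ID@7 stall=0 (-) EX@8 MEM@9 WB@10
I4 sub r2 <- r2,r1: IF@7 ID@8 stall=2 (RAW on I3.r2 (WB@10)) EX@11 MEM@12 WB@13

Answer: 13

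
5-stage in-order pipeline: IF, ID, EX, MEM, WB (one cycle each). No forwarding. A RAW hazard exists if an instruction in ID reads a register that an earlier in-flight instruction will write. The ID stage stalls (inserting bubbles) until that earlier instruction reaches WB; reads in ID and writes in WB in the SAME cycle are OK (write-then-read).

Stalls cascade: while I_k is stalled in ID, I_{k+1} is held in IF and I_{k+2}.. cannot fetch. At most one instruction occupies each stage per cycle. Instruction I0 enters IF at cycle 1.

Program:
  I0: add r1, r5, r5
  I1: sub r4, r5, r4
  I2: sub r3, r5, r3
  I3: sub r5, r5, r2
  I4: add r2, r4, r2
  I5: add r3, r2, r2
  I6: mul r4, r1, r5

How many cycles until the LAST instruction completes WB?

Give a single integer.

I0 add r1 <- r5,r5: IF@1 ID@2 stall=0 (-) EX@3 MEM@4 WB@5
I1 sub r4 <- r5,r4: IF@2 ID@3 stall=0 (-) EX@4 MEM@5 WB@6
I2 sub r3 <- r5,r3: IF@3 ID@4 stall=0 (-) EX@5 MEM@6 WB@7
I3 sub r5 <- r5,r2: IF@4 ID@5 stall=0 (-) EX@6 MEM@7 WB@8
I4 add r2 <- r4,r2: IF@5 ID@6 stall=0 (-) EX@7 MEM@8 WB@9
I5 add r3 <- r2,r2: IF@6 ID@7 stall=2 (RAW on I4.r2 (WB@9)) EX@10 MEM@11 WB@12
I6 mul r4 <- r1,r5: IF@7 ID@10 stall=0 (-) EX@11 MEM@12 WB@13

Answer: 13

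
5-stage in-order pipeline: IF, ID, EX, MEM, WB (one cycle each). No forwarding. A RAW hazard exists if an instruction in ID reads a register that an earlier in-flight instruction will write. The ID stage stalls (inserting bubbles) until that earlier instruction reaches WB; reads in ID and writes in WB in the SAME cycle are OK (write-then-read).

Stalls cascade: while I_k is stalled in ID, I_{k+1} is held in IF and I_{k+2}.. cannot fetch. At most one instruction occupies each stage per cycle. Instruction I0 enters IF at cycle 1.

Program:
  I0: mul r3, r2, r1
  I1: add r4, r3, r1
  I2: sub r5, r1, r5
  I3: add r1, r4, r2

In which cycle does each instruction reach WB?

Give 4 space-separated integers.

Answer: 5 8 9 11

Derivation:
I0 mul r3 <- r2,r1: IF@1 ID@2 stall=0 (-) EX@3 MEM@4 WB@5
I1 add r4 <- r3,r1: IF@2 ID@3 stall=2 (RAW on I0.r3 (WB@5)) EX@6 MEM@7 WB@8
I2 sub r5 <- r1,r5: IF@3 ID@6 stall=0 (-) EX@7 MEM@8 WB@9
I3 add r1 <- r4,r2: IF@6 ID@7 stall=1 (RAW on I1.r4 (WB@8)) EX@9 MEM@10 WB@11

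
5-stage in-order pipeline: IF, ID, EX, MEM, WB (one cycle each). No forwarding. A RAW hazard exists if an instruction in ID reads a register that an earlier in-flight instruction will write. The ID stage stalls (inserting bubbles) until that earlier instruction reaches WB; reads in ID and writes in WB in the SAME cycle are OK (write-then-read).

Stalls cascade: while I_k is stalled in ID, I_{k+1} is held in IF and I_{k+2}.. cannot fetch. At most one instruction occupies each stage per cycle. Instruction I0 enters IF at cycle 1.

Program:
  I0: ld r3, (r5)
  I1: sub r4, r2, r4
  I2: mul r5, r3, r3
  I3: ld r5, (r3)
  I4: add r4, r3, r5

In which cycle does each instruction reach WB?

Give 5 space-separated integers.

Answer: 5 6 8 9 12

Derivation:
I0 ld r3 <- r5: IF@1 ID@2 stall=0 (-) EX@3 MEM@4 WB@5
I1 sub r4 <- r2,r4: IF@2 ID@3 stall=0 (-) EX@4 MEM@5 WB@6
I2 mul r5 <- r3,r3: IF@3 ID@4 stall=1 (RAW on I0.r3 (WB@5)) EX@6 MEM@7 WB@8
I3 ld r5 <- r3: IF@4 ID@6 stall=0 (-) EX@7 MEM@8 WB@9
I4 add r4 <- r3,r5: IF@6 ID@7 stall=2 (RAW on I3.r5 (WB@9)) EX@10 MEM@11 WB@12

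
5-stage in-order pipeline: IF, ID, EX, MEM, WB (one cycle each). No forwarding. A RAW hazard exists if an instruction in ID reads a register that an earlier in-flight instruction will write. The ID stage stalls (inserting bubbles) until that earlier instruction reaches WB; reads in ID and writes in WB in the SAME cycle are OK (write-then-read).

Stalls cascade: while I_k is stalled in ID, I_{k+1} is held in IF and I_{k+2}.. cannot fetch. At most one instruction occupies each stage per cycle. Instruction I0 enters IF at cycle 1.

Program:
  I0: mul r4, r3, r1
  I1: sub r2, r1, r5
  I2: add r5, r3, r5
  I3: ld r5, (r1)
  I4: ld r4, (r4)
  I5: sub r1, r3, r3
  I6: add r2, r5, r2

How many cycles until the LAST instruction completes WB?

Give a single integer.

Answer: 11

Derivation:
I0 mul r4 <- r3,r1: IF@1 ID@2 stall=0 (-) EX@3 MEM@4 WB@5
I1 sub r2 <- r1,r5: IF@2 ID@3 stall=0 (-) EX@4 MEM@5 WB@6
I2 add r5 <- r3,r5: IF@3 ID@4 stall=0 (-) EX@5 MEM@6 WB@7
I3 ld r5 <- r1: IF@4 ID@5 stall=0 (-) EX@6 MEM@7 WB@8
I4 ld r4 <- r4: IF@5 ID@6 stall=0 (-) EX@7 MEM@8 WB@9
I5 sub r1 <- r3,r3: IF@6 ID@7 stall=0 (-) EX@8 MEM@9 WB@10
I6 add r2 <- r5,r2: IF@7 ID@8 stall=0 (-) EX@9 MEM@10 WB@11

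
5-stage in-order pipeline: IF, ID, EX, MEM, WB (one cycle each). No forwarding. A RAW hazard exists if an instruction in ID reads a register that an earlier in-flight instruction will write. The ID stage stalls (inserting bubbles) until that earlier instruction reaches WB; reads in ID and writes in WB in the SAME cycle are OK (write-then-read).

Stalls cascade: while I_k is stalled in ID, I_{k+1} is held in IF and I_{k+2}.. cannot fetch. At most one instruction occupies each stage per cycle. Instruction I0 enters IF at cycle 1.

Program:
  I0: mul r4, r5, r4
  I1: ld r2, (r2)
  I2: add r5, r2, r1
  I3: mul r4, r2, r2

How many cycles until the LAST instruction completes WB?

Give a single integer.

Answer: 10

Derivation:
I0 mul r4 <- r5,r4: IF@1 ID@2 stall=0 (-) EX@3 MEM@4 WB@5
I1 ld r2 <- r2: IF@2 ID@3 stall=0 (-) EX@4 MEM@5 WB@6
I2 add r5 <- r2,r1: IF@3 ID@4 stall=2 (RAW on I1.r2 (WB@6)) EX@7 MEM@8 WB@9
I3 mul r4 <- r2,r2: IF@4 ID@7 stall=0 (-) EX@8 MEM@9 WB@10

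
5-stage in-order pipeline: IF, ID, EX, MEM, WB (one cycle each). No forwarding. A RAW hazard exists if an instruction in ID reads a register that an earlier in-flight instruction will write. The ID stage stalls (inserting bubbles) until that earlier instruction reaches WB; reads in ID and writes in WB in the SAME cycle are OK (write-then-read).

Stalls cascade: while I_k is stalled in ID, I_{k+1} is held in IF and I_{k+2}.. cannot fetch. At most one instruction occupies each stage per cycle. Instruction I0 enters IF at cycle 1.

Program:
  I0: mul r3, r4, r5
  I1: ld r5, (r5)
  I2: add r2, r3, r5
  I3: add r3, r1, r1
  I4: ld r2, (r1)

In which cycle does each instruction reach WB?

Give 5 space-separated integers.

Answer: 5 6 9 10 11

Derivation:
I0 mul r3 <- r4,r5: IF@1 ID@2 stall=0 (-) EX@3 MEM@4 WB@5
I1 ld r5 <- r5: IF@2 ID@3 stall=0 (-) EX@4 MEM@5 WB@6
I2 add r2 <- r3,r5: IF@3 ID@4 stall=2 (RAW on I1.r5 (WB@6)) EX@7 MEM@8 WB@9
I3 add r3 <- r1,r1: IF@4 ID@7 stall=0 (-) EX@8 MEM@9 WB@10
I4 ld r2 <- r1: IF@7 ID@8 stall=0 (-) EX@9 MEM@10 WB@11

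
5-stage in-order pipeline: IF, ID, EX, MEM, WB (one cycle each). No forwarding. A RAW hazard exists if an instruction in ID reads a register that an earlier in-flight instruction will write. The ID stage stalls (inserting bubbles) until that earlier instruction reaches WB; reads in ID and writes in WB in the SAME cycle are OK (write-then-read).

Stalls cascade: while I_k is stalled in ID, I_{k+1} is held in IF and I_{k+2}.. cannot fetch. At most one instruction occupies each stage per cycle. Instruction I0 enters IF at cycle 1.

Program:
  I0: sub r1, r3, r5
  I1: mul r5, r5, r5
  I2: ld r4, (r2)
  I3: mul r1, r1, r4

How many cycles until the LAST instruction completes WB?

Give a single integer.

Answer: 10

Derivation:
I0 sub r1 <- r3,r5: IF@1 ID@2 stall=0 (-) EX@3 MEM@4 WB@5
I1 mul r5 <- r5,r5: IF@2 ID@3 stall=0 (-) EX@4 MEM@5 WB@6
I2 ld r4 <- r2: IF@3 ID@4 stall=0 (-) EX@5 MEM@6 WB@7
I3 mul r1 <- r1,r4: IF@4 ID@5 stall=2 (RAW on I2.r4 (WB@7)) EX@8 MEM@9 WB@10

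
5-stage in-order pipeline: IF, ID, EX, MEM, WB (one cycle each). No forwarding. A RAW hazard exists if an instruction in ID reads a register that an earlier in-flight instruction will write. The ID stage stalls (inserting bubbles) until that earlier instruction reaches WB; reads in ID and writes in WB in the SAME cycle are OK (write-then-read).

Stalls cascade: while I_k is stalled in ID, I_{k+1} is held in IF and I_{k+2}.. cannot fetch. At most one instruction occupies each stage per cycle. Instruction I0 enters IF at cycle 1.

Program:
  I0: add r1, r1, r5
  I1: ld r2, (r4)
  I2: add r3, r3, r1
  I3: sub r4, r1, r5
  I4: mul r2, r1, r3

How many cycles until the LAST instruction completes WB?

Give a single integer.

I0 add r1 <- r1,r5: IF@1 ID@2 stall=0 (-) EX@3 MEM@4 WB@5
I1 ld r2 <- r4: IF@2 ID@3 stall=0 (-) EX@4 MEM@5 WB@6
I2 add r3 <- r3,r1: IF@3 ID@4 stall=1 (RAW on I0.r1 (WB@5)) EX@6 MEM@7 WB@8
I3 sub r4 <- r1,r5: IF@4 ID@6 stall=0 (-) EX@7 MEM@8 WB@9
I4 mul r2 <- r1,r3: IF@6 ID@7 stall=1 (RAW on I2.r3 (WB@8)) EX@9 MEM@10 WB@11

Answer: 11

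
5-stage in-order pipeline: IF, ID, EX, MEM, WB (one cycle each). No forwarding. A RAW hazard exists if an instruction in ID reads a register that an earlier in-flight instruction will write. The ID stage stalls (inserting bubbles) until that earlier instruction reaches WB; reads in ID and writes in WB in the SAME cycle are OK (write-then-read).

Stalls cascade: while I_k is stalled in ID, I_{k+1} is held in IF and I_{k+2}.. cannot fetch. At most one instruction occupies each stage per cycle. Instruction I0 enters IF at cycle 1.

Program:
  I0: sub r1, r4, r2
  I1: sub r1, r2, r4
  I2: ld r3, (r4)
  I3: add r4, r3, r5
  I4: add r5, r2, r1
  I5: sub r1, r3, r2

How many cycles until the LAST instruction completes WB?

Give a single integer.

Answer: 12

Derivation:
I0 sub r1 <- r4,r2: IF@1 ID@2 stall=0 (-) EX@3 MEM@4 WB@5
I1 sub r1 <- r2,r4: IF@2 ID@3 stall=0 (-) EX@4 MEM@5 WB@6
I2 ld r3 <- r4: IF@3 ID@4 stall=0 (-) EX@5 MEM@6 WB@7
I3 add r4 <- r3,r5: IF@4 ID@5 stall=2 (RAW on I2.r3 (WB@7)) EX@8 MEM@9 WB@10
I4 add r5 <- r2,r1: IF@5 ID@8 stall=0 (-) EX@9 MEM@10 WB@11
I5 sub r1 <- r3,r2: IF@8 ID@9 stall=0 (-) EX@10 MEM@11 WB@12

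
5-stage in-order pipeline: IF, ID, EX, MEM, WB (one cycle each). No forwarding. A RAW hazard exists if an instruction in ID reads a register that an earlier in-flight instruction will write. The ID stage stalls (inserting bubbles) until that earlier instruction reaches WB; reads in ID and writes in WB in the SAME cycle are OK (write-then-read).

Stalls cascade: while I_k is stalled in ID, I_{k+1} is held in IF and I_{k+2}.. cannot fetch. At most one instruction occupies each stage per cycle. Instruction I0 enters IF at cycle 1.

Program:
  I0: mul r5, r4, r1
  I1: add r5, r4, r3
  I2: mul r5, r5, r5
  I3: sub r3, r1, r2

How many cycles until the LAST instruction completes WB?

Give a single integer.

Answer: 10

Derivation:
I0 mul r5 <- r4,r1: IF@1 ID@2 stall=0 (-) EX@3 MEM@4 WB@5
I1 add r5 <- r4,r3: IF@2 ID@3 stall=0 (-) EX@4 MEM@5 WB@6
I2 mul r5 <- r5,r5: IF@3 ID@4 stall=2 (RAW on I1.r5 (WB@6)) EX@7 MEM@8 WB@9
I3 sub r3 <- r1,r2: IF@4 ID@7 stall=0 (-) EX@8 MEM@9 WB@10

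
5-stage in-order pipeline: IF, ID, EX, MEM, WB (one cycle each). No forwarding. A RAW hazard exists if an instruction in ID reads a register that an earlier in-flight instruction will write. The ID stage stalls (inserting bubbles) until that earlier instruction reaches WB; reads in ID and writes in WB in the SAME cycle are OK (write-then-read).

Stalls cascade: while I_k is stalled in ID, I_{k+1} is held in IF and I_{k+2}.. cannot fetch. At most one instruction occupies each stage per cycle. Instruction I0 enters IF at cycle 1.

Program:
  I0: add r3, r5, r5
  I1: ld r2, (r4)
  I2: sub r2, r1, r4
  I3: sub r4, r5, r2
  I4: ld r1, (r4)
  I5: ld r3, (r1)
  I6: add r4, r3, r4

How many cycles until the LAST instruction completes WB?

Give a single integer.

I0 add r3 <- r5,r5: IF@1 ID@2 stall=0 (-) EX@3 MEM@4 WB@5
I1 ld r2 <- r4: IF@2 ID@3 stall=0 (-) EX@4 MEM@5 WB@6
I2 sub r2 <- r1,r4: IF@3 ID@4 stall=0 (-) EX@5 MEM@6 WB@7
I3 sub r4 <- r5,r2: IF@4 ID@5 stall=2 (RAW on I2.r2 (WB@7)) EX@8 MEM@9 WB@10
I4 ld r1 <- r4: IF@5 ID@8 stall=2 (RAW on I3.r4 (WB@10)) EX@11 MEM@12 WB@13
I5 ld r3 <- r1: IF@8 ID@11 stall=2 (RAW on I4.r1 (WB@13)) EX@14 MEM@15 WB@16
I6 add r4 <- r3,r4: IF@11 ID@14 stall=2 (RAW on I5.r3 (WB@16)) EX@17 MEM@18 WB@19

Answer: 19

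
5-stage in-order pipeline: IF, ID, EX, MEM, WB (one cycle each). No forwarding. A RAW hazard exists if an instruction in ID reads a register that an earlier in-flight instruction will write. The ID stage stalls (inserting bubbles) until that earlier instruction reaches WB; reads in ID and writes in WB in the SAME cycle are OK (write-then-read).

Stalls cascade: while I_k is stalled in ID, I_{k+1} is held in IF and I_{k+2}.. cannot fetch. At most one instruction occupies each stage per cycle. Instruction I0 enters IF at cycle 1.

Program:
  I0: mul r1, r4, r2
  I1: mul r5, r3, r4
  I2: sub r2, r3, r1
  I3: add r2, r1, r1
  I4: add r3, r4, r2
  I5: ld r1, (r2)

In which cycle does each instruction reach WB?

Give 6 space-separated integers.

I0 mul r1 <- r4,r2: IF@1 ID@2 stall=0 (-) EX@3 MEM@4 WB@5
I1 mul r5 <- r3,r4: IF@2 ID@3 stall=0 (-) EX@4 MEM@5 WB@6
I2 sub r2 <- r3,r1: IF@3 ID@4 stall=1 (RAW on I0.r1 (WB@5)) EX@6 MEM@7 WB@8
I3 add r2 <- r1,r1: IF@4 ID@6 stall=0 (-) EX@7 MEM@8 WB@9
I4 add r3 <- r4,r2: IF@6 ID@7 stall=2 (RAW on I3.r2 (WB@9)) EX@10 MEM@11 WB@12
I5 ld r1 <- r2: IF@7 ID@10 stall=0 (-) EX@11 MEM@12 WB@13

Answer: 5 6 8 9 12 13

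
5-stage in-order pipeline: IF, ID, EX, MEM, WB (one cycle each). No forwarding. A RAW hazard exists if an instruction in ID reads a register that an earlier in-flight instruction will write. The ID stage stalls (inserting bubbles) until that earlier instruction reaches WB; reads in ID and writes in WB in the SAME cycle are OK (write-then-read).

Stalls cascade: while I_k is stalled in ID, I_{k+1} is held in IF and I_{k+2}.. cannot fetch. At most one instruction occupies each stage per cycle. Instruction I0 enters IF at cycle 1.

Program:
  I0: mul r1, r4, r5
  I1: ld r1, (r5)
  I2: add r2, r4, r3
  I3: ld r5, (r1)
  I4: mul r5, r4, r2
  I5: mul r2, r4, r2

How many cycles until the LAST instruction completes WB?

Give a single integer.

I0 mul r1 <- r4,r5: IF@1 ID@2 stall=0 (-) EX@3 MEM@4 WB@5
I1 ld r1 <- r5: IF@2 ID@3 stall=0 (-) EX@4 MEM@5 WB@6
I2 add r2 <- r4,r3: IF@3 ID@4 stall=0 (-) EX@5 MEM@6 WB@7
I3 ld r5 <- r1: IF@4 ID@5 stall=1 (RAW on I1.r1 (WB@6)) EX@7 MEM@8 WB@9
I4 mul r5 <- r4,r2: IF@5 ID@7 stall=0 (-) EX@8 MEM@9 WB@10
I5 mul r2 <- r4,r2: IF@7 ID@8 stall=0 (-) EX@9 MEM@10 WB@11

Answer: 11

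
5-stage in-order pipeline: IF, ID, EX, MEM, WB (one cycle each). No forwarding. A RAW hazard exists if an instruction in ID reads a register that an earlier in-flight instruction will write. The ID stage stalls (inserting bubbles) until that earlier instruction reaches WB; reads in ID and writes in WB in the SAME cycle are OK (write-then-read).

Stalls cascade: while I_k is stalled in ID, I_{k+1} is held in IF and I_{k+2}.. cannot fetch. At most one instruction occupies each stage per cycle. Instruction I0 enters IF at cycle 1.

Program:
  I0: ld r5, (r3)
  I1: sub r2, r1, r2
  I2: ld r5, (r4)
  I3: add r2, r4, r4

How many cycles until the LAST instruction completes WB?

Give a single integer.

I0 ld r5 <- r3: IF@1 ID@2 stall=0 (-) EX@3 MEM@4 WB@5
I1 sub r2 <- r1,r2: IF@2 ID@3 stall=0 (-) EX@4 MEM@5 WB@6
I2 ld r5 <- r4: IF@3 ID@4 stall=0 (-) EX@5 MEM@6 WB@7
I3 add r2 <- r4,r4: IF@4 ID@5 stall=0 (-) EX@6 MEM@7 WB@8

Answer: 8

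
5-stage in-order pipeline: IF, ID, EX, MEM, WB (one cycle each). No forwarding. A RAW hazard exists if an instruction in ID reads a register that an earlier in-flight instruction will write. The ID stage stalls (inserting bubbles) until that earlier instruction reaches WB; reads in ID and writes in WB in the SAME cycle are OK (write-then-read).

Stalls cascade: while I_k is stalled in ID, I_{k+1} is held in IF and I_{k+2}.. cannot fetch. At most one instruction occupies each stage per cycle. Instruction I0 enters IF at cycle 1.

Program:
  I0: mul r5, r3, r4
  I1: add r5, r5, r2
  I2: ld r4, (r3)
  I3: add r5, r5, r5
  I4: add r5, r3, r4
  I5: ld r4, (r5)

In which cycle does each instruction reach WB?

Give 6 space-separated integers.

I0 mul r5 <- r3,r4: IF@1 ID@2 stall=0 (-) EX@3 MEM@4 WB@5
I1 add r5 <- r5,r2: IF@2 ID@3 stall=2 (RAW on I0.r5 (WB@5)) EX@6 MEM@7 WB@8
I2 ld r4 <- r3: IF@3 ID@6 stall=0 (-) EX@7 MEM@8 WB@9
I3 add r5 <- r5,r5: IF@6 ID@7 stall=1 (RAW on I1.r5 (WB@8)) EX@9 MEM@10 WB@11
I4 add r5 <- r3,r4: IF@7 ID@9 stall=0 (-) EX@10 MEM@11 WB@12
I5 ld r4 <- r5: IF@9 ID@10 stall=2 (RAW on I4.r5 (WB@12)) EX@13 MEM@14 WB@15

Answer: 5 8 9 11 12 15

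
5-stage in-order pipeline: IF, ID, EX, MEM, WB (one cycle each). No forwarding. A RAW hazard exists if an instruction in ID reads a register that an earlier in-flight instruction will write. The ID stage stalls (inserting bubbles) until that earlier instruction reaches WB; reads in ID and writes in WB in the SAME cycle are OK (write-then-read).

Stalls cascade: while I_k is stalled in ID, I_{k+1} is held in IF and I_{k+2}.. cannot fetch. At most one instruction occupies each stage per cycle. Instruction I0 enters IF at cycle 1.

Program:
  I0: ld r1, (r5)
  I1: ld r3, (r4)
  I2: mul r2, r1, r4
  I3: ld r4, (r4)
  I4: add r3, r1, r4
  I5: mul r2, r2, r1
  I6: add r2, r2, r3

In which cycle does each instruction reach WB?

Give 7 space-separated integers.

I0 ld r1 <- r5: IF@1 ID@2 stall=0 (-) EX@3 MEM@4 WB@5
I1 ld r3 <- r4: IF@2 ID@3 stall=0 (-) EX@4 MEM@5 WB@6
I2 mul r2 <- r1,r4: IF@3 ID@4 stall=1 (RAW on I0.r1 (WB@5)) EX@6 MEM@7 WB@8
I3 ld r4 <- r4: IF@4 ID@6 stall=0 (-) EX@7 MEM@8 WB@9
I4 add r3 <- r1,r4: IF@6 ID@7 stall=2 (RAW on I3.r4 (WB@9)) EX@10 MEM@11 WB@12
I5 mul r2 <- r2,r1: IF@7 ID@10 stall=0 (-) EX@11 MEM@12 WB@13
I6 add r2 <- r2,r3: IF@10 ID@11 stall=2 (RAW on I5.r2 (WB@13)) EX@14 MEM@15 WB@16

Answer: 5 6 8 9 12 13 16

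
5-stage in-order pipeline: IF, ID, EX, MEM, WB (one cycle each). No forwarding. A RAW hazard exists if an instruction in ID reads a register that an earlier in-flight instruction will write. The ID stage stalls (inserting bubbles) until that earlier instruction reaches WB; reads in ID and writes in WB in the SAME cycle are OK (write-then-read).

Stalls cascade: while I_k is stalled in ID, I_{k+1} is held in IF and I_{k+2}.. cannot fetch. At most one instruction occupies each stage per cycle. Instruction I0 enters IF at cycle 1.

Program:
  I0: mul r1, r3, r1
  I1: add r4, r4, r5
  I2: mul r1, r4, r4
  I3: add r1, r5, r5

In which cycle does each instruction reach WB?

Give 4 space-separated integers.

Answer: 5 6 9 10

Derivation:
I0 mul r1 <- r3,r1: IF@1 ID@2 stall=0 (-) EX@3 MEM@4 WB@5
I1 add r4 <- r4,r5: IF@2 ID@3 stall=0 (-) EX@4 MEM@5 WB@6
I2 mul r1 <- r4,r4: IF@3 ID@4 stall=2 (RAW on I1.r4 (WB@6)) EX@7 MEM@8 WB@9
I3 add r1 <- r5,r5: IF@4 ID@7 stall=0 (-) EX@8 MEM@9 WB@10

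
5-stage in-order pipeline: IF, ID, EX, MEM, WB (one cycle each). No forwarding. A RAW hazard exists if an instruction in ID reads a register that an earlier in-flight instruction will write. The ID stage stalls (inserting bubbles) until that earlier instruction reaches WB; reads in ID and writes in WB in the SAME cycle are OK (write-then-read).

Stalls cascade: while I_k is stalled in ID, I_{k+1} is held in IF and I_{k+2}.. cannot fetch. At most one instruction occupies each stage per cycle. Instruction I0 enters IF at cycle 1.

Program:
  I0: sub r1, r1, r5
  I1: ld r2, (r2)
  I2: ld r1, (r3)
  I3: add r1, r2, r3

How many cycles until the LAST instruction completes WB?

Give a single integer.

I0 sub r1 <- r1,r5: IF@1 ID@2 stall=0 (-) EX@3 MEM@4 WB@5
I1 ld r2 <- r2: IF@2 ID@3 stall=0 (-) EX@4 MEM@5 WB@6
I2 ld r1 <- r3: IF@3 ID@4 stall=0 (-) EX@5 MEM@6 WB@7
I3 add r1 <- r2,r3: IF@4 ID@5 stall=1 (RAW on I1.r2 (WB@6)) EX@7 MEM@8 WB@9

Answer: 9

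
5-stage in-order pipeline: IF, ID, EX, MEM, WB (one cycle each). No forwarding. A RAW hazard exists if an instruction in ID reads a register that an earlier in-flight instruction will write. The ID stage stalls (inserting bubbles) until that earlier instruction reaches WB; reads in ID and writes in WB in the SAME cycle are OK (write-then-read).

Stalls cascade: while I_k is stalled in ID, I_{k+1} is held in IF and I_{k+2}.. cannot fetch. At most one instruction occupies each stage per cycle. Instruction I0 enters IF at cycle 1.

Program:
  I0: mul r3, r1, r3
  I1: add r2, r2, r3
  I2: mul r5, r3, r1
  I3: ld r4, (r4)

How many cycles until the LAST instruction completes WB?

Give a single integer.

Answer: 10

Derivation:
I0 mul r3 <- r1,r3: IF@1 ID@2 stall=0 (-) EX@3 MEM@4 WB@5
I1 add r2 <- r2,r3: IF@2 ID@3 stall=2 (RAW on I0.r3 (WB@5)) EX@6 MEM@7 WB@8
I2 mul r5 <- r3,r1: IF@3 ID@6 stall=0 (-) EX@7 MEM@8 WB@9
I3 ld r4 <- r4: IF@6 ID@7 stall=0 (-) EX@8 MEM@9 WB@10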